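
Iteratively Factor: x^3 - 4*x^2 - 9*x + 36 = (x - 3)*(x^2 - x - 12) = (x - 4)*(x - 3)*(x + 3)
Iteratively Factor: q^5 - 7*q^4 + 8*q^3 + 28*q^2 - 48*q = (q - 3)*(q^4 - 4*q^3 - 4*q^2 + 16*q) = (q - 3)*(q - 2)*(q^3 - 2*q^2 - 8*q) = q*(q - 3)*(q - 2)*(q^2 - 2*q - 8) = q*(q - 4)*(q - 3)*(q - 2)*(q + 2)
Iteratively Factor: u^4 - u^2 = (u + 1)*(u^3 - u^2) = u*(u + 1)*(u^2 - u) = u*(u - 1)*(u + 1)*(u)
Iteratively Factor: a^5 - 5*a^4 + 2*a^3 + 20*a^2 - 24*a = (a - 3)*(a^4 - 2*a^3 - 4*a^2 + 8*a) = a*(a - 3)*(a^3 - 2*a^2 - 4*a + 8) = a*(a - 3)*(a - 2)*(a^2 - 4) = a*(a - 3)*(a - 2)*(a + 2)*(a - 2)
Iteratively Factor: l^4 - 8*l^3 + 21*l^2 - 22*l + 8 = (l - 1)*(l^3 - 7*l^2 + 14*l - 8) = (l - 1)^2*(l^2 - 6*l + 8) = (l - 2)*(l - 1)^2*(l - 4)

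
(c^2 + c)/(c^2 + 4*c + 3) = c/(c + 3)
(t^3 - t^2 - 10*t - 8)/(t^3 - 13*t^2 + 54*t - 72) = (t^2 + 3*t + 2)/(t^2 - 9*t + 18)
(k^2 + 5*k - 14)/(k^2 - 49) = (k - 2)/(k - 7)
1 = 1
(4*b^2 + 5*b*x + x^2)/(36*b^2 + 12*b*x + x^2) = (4*b^2 + 5*b*x + x^2)/(36*b^2 + 12*b*x + x^2)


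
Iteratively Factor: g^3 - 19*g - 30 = (g + 3)*(g^2 - 3*g - 10) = (g - 5)*(g + 3)*(g + 2)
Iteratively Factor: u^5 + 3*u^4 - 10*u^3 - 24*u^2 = (u + 4)*(u^4 - u^3 - 6*u^2) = (u - 3)*(u + 4)*(u^3 + 2*u^2) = u*(u - 3)*(u + 4)*(u^2 + 2*u) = u*(u - 3)*(u + 2)*(u + 4)*(u)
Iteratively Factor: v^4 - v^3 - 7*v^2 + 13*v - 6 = (v - 1)*(v^3 - 7*v + 6) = (v - 2)*(v - 1)*(v^2 + 2*v - 3) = (v - 2)*(v - 1)*(v + 3)*(v - 1)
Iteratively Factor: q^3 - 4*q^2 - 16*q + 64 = (q + 4)*(q^2 - 8*q + 16) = (q - 4)*(q + 4)*(q - 4)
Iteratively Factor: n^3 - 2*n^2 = (n - 2)*(n^2) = n*(n - 2)*(n)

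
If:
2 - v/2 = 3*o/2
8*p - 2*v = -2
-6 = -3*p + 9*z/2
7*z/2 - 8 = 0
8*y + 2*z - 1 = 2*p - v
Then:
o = -131/21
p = 38/7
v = 159/7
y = -27/14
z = 16/7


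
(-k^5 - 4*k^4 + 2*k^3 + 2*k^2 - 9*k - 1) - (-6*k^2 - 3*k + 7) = -k^5 - 4*k^4 + 2*k^3 + 8*k^2 - 6*k - 8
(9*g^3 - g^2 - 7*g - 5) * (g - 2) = 9*g^4 - 19*g^3 - 5*g^2 + 9*g + 10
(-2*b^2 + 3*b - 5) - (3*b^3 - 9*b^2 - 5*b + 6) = -3*b^3 + 7*b^2 + 8*b - 11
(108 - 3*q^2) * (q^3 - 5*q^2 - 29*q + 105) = -3*q^5 + 15*q^4 + 195*q^3 - 855*q^2 - 3132*q + 11340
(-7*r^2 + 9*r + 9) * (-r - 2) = 7*r^3 + 5*r^2 - 27*r - 18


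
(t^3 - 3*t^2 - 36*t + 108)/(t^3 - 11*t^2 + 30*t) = (t^2 + 3*t - 18)/(t*(t - 5))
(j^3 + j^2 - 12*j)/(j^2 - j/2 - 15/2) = 2*j*(j + 4)/(2*j + 5)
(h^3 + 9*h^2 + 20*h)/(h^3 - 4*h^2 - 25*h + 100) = h*(h + 4)/(h^2 - 9*h + 20)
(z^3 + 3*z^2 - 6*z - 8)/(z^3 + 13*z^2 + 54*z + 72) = (z^2 - z - 2)/(z^2 + 9*z + 18)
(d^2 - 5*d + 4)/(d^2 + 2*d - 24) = (d - 1)/(d + 6)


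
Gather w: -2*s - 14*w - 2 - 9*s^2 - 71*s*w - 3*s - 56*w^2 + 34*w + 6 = -9*s^2 - 5*s - 56*w^2 + w*(20 - 71*s) + 4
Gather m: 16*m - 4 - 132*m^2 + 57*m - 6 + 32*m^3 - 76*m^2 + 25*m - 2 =32*m^3 - 208*m^2 + 98*m - 12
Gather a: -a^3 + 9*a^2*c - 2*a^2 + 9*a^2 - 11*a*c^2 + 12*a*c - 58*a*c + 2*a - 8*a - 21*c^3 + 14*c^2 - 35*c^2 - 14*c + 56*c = -a^3 + a^2*(9*c + 7) + a*(-11*c^2 - 46*c - 6) - 21*c^3 - 21*c^2 + 42*c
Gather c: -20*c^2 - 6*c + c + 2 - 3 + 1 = -20*c^2 - 5*c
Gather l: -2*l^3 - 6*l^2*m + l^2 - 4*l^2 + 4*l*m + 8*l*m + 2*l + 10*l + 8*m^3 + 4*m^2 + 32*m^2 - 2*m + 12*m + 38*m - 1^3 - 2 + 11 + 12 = -2*l^3 + l^2*(-6*m - 3) + l*(12*m + 12) + 8*m^3 + 36*m^2 + 48*m + 20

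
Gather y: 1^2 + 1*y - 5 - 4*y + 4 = -3*y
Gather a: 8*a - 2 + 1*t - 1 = 8*a + t - 3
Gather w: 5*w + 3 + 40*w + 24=45*w + 27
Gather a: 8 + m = m + 8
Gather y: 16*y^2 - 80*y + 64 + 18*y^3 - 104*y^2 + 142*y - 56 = 18*y^3 - 88*y^2 + 62*y + 8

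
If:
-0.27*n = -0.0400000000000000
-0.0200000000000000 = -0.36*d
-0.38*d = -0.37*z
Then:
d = 0.06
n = 0.15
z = 0.06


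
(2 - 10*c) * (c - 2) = -10*c^2 + 22*c - 4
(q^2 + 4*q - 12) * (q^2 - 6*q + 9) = q^4 - 2*q^3 - 27*q^2 + 108*q - 108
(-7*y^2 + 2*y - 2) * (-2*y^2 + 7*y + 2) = 14*y^4 - 53*y^3 + 4*y^2 - 10*y - 4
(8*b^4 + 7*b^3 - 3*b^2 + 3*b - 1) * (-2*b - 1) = -16*b^5 - 22*b^4 - b^3 - 3*b^2 - b + 1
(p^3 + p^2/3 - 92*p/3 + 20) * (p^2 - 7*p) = p^5 - 20*p^4/3 - 33*p^3 + 704*p^2/3 - 140*p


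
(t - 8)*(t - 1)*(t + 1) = t^3 - 8*t^2 - t + 8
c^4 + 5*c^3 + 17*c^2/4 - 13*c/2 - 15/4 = (c - 1)*(c + 1/2)*(c + 5/2)*(c + 3)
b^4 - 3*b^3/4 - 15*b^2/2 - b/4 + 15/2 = (b - 3)*(b - 1)*(b + 5/4)*(b + 2)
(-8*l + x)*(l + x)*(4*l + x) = -32*l^3 - 36*l^2*x - 3*l*x^2 + x^3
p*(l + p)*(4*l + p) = 4*l^2*p + 5*l*p^2 + p^3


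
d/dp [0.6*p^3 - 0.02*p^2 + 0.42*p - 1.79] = 1.8*p^2 - 0.04*p + 0.42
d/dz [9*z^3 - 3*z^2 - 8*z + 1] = 27*z^2 - 6*z - 8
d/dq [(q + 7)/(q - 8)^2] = (-q - 22)/(q - 8)^3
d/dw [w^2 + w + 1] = 2*w + 1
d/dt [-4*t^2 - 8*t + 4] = -8*t - 8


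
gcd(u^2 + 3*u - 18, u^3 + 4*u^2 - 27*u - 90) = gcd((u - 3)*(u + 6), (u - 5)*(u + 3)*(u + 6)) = u + 6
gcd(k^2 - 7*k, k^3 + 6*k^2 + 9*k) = k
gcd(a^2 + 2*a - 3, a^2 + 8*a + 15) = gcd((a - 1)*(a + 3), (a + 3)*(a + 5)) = a + 3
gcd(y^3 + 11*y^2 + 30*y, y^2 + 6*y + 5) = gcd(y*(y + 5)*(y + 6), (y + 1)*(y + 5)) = y + 5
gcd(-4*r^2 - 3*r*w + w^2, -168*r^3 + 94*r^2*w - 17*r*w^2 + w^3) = 4*r - w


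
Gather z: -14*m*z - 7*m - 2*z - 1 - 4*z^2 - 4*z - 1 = -7*m - 4*z^2 + z*(-14*m - 6) - 2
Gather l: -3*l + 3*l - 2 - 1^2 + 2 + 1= 0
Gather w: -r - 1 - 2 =-r - 3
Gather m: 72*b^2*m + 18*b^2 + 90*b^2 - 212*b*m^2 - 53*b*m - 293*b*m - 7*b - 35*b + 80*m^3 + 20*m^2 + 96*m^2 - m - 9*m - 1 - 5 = 108*b^2 - 42*b + 80*m^3 + m^2*(116 - 212*b) + m*(72*b^2 - 346*b - 10) - 6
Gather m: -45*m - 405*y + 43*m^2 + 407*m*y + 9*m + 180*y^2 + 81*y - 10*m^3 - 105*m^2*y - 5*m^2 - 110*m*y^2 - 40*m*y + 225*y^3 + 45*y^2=-10*m^3 + m^2*(38 - 105*y) + m*(-110*y^2 + 367*y - 36) + 225*y^3 + 225*y^2 - 324*y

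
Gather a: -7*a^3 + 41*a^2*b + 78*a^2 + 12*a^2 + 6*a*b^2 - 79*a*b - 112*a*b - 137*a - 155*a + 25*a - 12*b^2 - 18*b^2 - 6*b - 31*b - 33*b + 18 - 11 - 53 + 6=-7*a^3 + a^2*(41*b + 90) + a*(6*b^2 - 191*b - 267) - 30*b^2 - 70*b - 40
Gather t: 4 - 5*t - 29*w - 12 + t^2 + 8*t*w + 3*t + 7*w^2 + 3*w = t^2 + t*(8*w - 2) + 7*w^2 - 26*w - 8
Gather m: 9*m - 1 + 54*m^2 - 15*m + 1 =54*m^2 - 6*m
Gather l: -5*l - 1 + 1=-5*l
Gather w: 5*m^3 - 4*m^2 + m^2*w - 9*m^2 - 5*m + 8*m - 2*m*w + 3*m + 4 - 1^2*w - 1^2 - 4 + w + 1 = 5*m^3 - 13*m^2 + 6*m + w*(m^2 - 2*m)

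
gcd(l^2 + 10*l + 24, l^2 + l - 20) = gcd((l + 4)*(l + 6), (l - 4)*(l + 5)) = 1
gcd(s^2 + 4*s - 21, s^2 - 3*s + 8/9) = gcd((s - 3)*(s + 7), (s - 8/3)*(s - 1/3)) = 1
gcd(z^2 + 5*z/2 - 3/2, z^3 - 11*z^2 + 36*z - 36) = 1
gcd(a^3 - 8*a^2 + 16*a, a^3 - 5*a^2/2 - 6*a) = a^2 - 4*a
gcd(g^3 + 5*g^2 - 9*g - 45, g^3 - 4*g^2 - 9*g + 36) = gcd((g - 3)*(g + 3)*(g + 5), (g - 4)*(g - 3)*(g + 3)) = g^2 - 9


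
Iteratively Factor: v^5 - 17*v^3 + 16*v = (v - 4)*(v^4 + 4*v^3 - v^2 - 4*v) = (v - 4)*(v + 4)*(v^3 - v) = (v - 4)*(v + 1)*(v + 4)*(v^2 - v) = (v - 4)*(v - 1)*(v + 1)*(v + 4)*(v)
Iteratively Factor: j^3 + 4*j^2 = (j + 4)*(j^2) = j*(j + 4)*(j)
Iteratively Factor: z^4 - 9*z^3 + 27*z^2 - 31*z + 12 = (z - 1)*(z^3 - 8*z^2 + 19*z - 12) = (z - 1)^2*(z^2 - 7*z + 12) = (z - 4)*(z - 1)^2*(z - 3)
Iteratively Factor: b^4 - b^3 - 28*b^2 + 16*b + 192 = (b - 4)*(b^3 + 3*b^2 - 16*b - 48) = (b - 4)^2*(b^2 + 7*b + 12) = (b - 4)^2*(b + 4)*(b + 3)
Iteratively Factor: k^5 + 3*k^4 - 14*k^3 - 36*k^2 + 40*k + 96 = (k - 3)*(k^4 + 6*k^3 + 4*k^2 - 24*k - 32) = (k - 3)*(k + 4)*(k^3 + 2*k^2 - 4*k - 8) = (k - 3)*(k + 2)*(k + 4)*(k^2 - 4) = (k - 3)*(k + 2)^2*(k + 4)*(k - 2)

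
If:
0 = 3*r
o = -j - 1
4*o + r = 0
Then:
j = -1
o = 0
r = 0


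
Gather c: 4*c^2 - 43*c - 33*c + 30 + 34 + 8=4*c^2 - 76*c + 72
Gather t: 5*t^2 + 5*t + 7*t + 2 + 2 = 5*t^2 + 12*t + 4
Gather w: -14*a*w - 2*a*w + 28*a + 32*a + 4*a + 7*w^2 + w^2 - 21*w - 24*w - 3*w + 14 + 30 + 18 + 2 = 64*a + 8*w^2 + w*(-16*a - 48) + 64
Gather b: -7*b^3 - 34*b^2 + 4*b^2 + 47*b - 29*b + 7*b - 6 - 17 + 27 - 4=-7*b^3 - 30*b^2 + 25*b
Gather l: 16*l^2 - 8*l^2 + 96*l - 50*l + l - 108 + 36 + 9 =8*l^2 + 47*l - 63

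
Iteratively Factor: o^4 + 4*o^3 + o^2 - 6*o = (o + 2)*(o^3 + 2*o^2 - 3*o) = (o + 2)*(o + 3)*(o^2 - o) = (o - 1)*(o + 2)*(o + 3)*(o)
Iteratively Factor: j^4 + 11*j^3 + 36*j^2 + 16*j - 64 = (j + 4)*(j^3 + 7*j^2 + 8*j - 16) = (j - 1)*(j + 4)*(j^2 + 8*j + 16) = (j - 1)*(j + 4)^2*(j + 4)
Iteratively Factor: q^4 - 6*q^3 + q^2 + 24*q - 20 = (q - 2)*(q^3 - 4*q^2 - 7*q + 10) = (q - 2)*(q - 1)*(q^2 - 3*q - 10) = (q - 2)*(q - 1)*(q + 2)*(q - 5)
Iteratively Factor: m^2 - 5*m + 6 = (m - 3)*(m - 2)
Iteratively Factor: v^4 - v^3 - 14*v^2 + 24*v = (v - 3)*(v^3 + 2*v^2 - 8*v) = (v - 3)*(v - 2)*(v^2 + 4*v) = (v - 3)*(v - 2)*(v + 4)*(v)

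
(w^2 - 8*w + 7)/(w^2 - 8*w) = (w^2 - 8*w + 7)/(w*(w - 8))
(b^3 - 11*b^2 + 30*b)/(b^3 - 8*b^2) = (b^2 - 11*b + 30)/(b*(b - 8))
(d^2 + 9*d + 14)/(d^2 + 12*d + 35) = (d + 2)/(d + 5)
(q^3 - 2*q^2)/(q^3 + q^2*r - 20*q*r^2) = q*(q - 2)/(q^2 + q*r - 20*r^2)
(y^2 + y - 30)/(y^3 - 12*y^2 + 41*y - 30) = (y + 6)/(y^2 - 7*y + 6)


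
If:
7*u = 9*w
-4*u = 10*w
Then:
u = 0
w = 0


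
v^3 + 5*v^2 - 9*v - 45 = (v - 3)*(v + 3)*(v + 5)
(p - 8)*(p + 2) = p^2 - 6*p - 16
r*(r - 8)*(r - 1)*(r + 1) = r^4 - 8*r^3 - r^2 + 8*r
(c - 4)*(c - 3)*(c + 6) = c^3 - c^2 - 30*c + 72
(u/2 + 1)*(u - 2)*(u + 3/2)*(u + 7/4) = u^4/2 + 13*u^3/8 - 11*u^2/16 - 13*u/2 - 21/4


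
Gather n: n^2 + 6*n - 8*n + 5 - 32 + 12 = n^2 - 2*n - 15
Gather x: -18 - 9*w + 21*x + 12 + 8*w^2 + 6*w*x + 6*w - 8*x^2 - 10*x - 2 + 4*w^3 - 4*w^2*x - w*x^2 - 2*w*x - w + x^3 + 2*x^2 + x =4*w^3 + 8*w^2 - 4*w + x^3 + x^2*(-w - 6) + x*(-4*w^2 + 4*w + 12) - 8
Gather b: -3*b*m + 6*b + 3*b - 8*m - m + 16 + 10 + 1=b*(9 - 3*m) - 9*m + 27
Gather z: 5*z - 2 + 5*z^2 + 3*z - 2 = 5*z^2 + 8*z - 4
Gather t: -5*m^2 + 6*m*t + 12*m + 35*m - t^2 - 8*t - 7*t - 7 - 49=-5*m^2 + 47*m - t^2 + t*(6*m - 15) - 56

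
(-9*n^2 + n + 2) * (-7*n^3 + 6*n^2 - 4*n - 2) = 63*n^5 - 61*n^4 + 28*n^3 + 26*n^2 - 10*n - 4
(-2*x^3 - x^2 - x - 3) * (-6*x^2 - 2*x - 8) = 12*x^5 + 10*x^4 + 24*x^3 + 28*x^2 + 14*x + 24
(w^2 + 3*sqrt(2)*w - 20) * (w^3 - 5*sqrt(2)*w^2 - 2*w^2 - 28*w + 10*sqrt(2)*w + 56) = w^5 - 2*sqrt(2)*w^4 - 2*w^4 - 78*w^3 + 4*sqrt(2)*w^3 + 16*sqrt(2)*w^2 + 156*w^2 - 32*sqrt(2)*w + 560*w - 1120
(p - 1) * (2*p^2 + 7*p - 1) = 2*p^3 + 5*p^2 - 8*p + 1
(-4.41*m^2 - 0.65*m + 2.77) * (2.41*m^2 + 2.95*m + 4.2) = -10.6281*m^4 - 14.576*m^3 - 13.7638*m^2 + 5.4415*m + 11.634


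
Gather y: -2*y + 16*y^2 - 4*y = 16*y^2 - 6*y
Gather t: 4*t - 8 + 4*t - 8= 8*t - 16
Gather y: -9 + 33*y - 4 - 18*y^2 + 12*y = -18*y^2 + 45*y - 13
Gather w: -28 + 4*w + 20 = 4*w - 8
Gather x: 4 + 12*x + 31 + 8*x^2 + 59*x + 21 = 8*x^2 + 71*x + 56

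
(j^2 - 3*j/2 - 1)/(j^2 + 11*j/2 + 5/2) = (j - 2)/(j + 5)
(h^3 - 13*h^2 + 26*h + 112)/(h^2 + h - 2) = (h^2 - 15*h + 56)/(h - 1)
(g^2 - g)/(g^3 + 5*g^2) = (g - 1)/(g*(g + 5))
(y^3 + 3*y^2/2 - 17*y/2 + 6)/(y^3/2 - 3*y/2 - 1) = (-2*y^3 - 3*y^2 + 17*y - 12)/(-y^3 + 3*y + 2)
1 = 1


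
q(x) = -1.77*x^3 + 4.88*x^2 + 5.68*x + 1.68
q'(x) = -5.31*x^2 + 9.76*x + 5.68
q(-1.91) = 20.97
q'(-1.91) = -32.33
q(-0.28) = 0.51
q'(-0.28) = 2.53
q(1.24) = 12.85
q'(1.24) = 9.62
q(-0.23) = 0.65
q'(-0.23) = 3.15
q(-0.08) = 1.26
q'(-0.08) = 4.87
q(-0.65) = 0.54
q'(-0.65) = -2.91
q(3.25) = 10.92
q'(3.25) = -18.69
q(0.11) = 2.36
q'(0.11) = 6.69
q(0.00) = 1.68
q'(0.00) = 5.68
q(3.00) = 14.85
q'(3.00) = -12.83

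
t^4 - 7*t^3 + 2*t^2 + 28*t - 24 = (t - 6)*(t - 2)*(t - 1)*(t + 2)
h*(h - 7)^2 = h^3 - 14*h^2 + 49*h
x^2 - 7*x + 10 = (x - 5)*(x - 2)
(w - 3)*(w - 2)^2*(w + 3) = w^4 - 4*w^3 - 5*w^2 + 36*w - 36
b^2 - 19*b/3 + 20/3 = (b - 5)*(b - 4/3)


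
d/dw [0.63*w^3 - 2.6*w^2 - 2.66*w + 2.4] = 1.89*w^2 - 5.2*w - 2.66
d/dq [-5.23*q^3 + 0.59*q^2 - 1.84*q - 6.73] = -15.69*q^2 + 1.18*q - 1.84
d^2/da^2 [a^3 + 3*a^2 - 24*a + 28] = 6*a + 6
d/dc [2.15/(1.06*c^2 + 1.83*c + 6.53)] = (-4.558*c - 3.9345)/(1.06*c^2 + 1.83*c + 6.53)^2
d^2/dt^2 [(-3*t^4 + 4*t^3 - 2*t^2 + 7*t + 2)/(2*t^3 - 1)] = 4*(-4*t^6 + 33*t^5 + 48*t^4 - 14*t^3 + 33*t^2 + 12*t - 1)/(8*t^9 - 12*t^6 + 6*t^3 - 1)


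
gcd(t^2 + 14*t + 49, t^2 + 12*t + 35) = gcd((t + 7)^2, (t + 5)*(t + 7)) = t + 7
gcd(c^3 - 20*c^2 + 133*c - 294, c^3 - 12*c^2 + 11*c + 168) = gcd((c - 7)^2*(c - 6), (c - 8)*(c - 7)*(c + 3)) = c - 7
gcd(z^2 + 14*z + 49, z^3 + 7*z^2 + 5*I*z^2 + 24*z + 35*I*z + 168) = z + 7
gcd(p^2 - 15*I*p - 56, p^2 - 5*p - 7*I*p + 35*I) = p - 7*I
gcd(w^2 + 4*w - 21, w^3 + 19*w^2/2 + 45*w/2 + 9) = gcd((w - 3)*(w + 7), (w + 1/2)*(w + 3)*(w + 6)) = 1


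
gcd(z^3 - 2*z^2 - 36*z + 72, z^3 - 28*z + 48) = z^2 + 4*z - 12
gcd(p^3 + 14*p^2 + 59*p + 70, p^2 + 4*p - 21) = p + 7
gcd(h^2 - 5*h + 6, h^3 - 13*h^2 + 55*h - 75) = h - 3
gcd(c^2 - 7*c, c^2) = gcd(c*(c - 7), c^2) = c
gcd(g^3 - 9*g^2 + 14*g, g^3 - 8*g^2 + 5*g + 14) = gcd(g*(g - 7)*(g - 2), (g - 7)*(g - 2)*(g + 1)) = g^2 - 9*g + 14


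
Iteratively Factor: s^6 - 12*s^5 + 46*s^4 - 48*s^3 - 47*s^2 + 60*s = (s + 1)*(s^5 - 13*s^4 + 59*s^3 - 107*s^2 + 60*s) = s*(s + 1)*(s^4 - 13*s^3 + 59*s^2 - 107*s + 60) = s*(s - 1)*(s + 1)*(s^3 - 12*s^2 + 47*s - 60) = s*(s - 3)*(s - 1)*(s + 1)*(s^2 - 9*s + 20) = s*(s - 5)*(s - 3)*(s - 1)*(s + 1)*(s - 4)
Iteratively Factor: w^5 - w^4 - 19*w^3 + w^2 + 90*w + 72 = (w - 4)*(w^4 + 3*w^3 - 7*w^2 - 27*w - 18) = (w - 4)*(w - 3)*(w^3 + 6*w^2 + 11*w + 6) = (w - 4)*(w - 3)*(w + 1)*(w^2 + 5*w + 6) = (w - 4)*(w - 3)*(w + 1)*(w + 2)*(w + 3)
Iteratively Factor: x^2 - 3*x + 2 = (x - 1)*(x - 2)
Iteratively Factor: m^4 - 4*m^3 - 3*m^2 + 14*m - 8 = (m - 1)*(m^3 - 3*m^2 - 6*m + 8) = (m - 1)*(m + 2)*(m^2 - 5*m + 4) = (m - 1)^2*(m + 2)*(m - 4)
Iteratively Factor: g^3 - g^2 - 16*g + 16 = (g + 4)*(g^2 - 5*g + 4) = (g - 1)*(g + 4)*(g - 4)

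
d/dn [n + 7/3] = 1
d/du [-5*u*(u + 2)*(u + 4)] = -15*u^2 - 60*u - 40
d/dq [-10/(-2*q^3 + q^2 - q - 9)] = 10*(-6*q^2 + 2*q - 1)/(2*q^3 - q^2 + q + 9)^2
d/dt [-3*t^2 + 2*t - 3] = 2 - 6*t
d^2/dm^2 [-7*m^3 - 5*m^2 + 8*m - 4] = -42*m - 10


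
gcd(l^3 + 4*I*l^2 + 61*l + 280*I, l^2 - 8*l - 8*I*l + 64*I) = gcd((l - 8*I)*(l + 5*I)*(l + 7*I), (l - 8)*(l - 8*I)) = l - 8*I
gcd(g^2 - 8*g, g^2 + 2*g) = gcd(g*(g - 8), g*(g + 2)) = g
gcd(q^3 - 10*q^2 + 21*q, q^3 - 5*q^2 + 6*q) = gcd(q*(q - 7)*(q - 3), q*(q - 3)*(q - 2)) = q^2 - 3*q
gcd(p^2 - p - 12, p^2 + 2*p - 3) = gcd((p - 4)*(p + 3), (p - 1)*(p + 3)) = p + 3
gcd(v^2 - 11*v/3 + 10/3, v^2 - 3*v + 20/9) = v - 5/3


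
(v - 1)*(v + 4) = v^2 + 3*v - 4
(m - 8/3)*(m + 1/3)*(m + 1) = m^3 - 4*m^2/3 - 29*m/9 - 8/9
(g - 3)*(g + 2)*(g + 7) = g^3 + 6*g^2 - 13*g - 42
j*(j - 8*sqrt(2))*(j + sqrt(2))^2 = j^4 - 6*sqrt(2)*j^3 - 30*j^2 - 16*sqrt(2)*j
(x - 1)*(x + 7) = x^2 + 6*x - 7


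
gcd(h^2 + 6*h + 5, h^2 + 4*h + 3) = h + 1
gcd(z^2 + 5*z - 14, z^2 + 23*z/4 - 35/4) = z + 7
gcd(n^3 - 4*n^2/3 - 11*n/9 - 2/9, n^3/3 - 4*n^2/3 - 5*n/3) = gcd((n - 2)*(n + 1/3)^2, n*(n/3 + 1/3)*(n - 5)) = 1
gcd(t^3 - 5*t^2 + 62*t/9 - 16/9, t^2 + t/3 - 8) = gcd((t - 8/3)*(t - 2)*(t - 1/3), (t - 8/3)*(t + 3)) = t - 8/3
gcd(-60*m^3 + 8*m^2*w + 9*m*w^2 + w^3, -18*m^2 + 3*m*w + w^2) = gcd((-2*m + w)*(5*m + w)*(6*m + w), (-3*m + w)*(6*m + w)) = 6*m + w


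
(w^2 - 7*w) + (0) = w^2 - 7*w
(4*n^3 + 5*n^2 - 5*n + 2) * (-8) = -32*n^3 - 40*n^2 + 40*n - 16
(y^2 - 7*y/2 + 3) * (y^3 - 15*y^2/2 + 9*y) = y^5 - 11*y^4 + 153*y^3/4 - 54*y^2 + 27*y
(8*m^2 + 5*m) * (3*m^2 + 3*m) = 24*m^4 + 39*m^3 + 15*m^2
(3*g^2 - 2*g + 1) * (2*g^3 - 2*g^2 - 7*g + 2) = 6*g^5 - 10*g^4 - 15*g^3 + 18*g^2 - 11*g + 2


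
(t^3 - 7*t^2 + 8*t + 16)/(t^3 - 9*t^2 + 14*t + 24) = (t - 4)/(t - 6)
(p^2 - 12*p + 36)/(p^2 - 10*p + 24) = (p - 6)/(p - 4)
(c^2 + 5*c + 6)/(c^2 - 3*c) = (c^2 + 5*c + 6)/(c*(c - 3))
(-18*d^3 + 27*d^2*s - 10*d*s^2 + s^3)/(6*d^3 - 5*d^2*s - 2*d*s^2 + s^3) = (-6*d + s)/(2*d + s)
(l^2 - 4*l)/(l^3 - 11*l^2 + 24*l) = (l - 4)/(l^2 - 11*l + 24)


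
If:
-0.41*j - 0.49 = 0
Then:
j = -1.20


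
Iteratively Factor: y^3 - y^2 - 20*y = (y - 5)*(y^2 + 4*y) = (y - 5)*(y + 4)*(y)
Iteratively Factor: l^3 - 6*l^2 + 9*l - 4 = (l - 1)*(l^2 - 5*l + 4) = (l - 4)*(l - 1)*(l - 1)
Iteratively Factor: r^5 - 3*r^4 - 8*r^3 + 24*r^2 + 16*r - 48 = (r + 2)*(r^4 - 5*r^3 + 2*r^2 + 20*r - 24) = (r - 2)*(r + 2)*(r^3 - 3*r^2 - 4*r + 12) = (r - 3)*(r - 2)*(r + 2)*(r^2 - 4) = (r - 3)*(r - 2)^2*(r + 2)*(r + 2)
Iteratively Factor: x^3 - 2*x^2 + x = (x - 1)*(x^2 - x) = (x - 1)^2*(x)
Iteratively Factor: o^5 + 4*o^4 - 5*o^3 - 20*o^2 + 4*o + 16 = (o + 1)*(o^4 + 3*o^3 - 8*o^2 - 12*o + 16) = (o + 1)*(o + 4)*(o^3 - o^2 - 4*o + 4) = (o - 2)*(o + 1)*(o + 4)*(o^2 + o - 2) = (o - 2)*(o - 1)*(o + 1)*(o + 4)*(o + 2)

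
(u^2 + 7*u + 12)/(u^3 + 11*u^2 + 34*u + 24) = (u + 3)/(u^2 + 7*u + 6)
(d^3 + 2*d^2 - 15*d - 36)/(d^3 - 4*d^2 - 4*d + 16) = (d^2 + 6*d + 9)/(d^2 - 4)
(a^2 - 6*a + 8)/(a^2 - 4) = (a - 4)/(a + 2)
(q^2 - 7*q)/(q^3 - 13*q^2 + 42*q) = 1/(q - 6)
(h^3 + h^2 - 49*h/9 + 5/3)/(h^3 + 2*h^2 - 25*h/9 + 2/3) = (3*h - 5)/(3*h - 2)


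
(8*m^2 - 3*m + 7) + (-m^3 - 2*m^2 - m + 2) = -m^3 + 6*m^2 - 4*m + 9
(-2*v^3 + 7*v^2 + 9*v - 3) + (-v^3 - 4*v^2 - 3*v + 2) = -3*v^3 + 3*v^2 + 6*v - 1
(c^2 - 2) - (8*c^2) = -7*c^2 - 2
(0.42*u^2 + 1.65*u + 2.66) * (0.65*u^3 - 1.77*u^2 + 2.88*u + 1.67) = 0.273*u^5 + 0.3291*u^4 + 0.0181000000000004*u^3 + 0.745199999999999*u^2 + 10.4163*u + 4.4422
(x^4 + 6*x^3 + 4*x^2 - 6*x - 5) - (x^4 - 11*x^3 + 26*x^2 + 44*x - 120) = 17*x^3 - 22*x^2 - 50*x + 115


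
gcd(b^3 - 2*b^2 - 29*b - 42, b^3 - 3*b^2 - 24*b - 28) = b^2 - 5*b - 14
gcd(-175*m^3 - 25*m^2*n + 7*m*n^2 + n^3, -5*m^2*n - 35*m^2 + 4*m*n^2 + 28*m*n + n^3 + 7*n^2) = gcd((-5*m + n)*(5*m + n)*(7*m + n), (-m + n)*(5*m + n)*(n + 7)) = 5*m + n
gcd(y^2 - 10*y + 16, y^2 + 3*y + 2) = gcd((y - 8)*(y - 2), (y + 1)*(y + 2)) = 1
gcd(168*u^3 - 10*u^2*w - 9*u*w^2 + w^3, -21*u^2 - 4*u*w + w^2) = 7*u - w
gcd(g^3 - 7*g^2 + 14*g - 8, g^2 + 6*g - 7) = g - 1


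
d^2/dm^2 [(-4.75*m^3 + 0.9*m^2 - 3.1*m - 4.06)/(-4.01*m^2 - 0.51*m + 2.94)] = (1.13686837721616e-13*m^5 + 217.84805*m^3 + 285.315576*m^2 + 515.444076*m + 91.57974)/(64.481201*m^6 + 24.602553*m^5 - 138.697479*m^4 - 35.942913*m^3 + 101.688426*m^2 + 13.224708*m - 25.412184)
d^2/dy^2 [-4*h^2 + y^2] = 2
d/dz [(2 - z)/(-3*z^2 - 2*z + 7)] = 3*(-z^2 + 4*z - 1)/(9*z^4 + 12*z^3 - 38*z^2 - 28*z + 49)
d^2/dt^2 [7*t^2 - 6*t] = 14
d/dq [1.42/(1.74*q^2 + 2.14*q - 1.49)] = (-4.9416*q - 3.0388)/(1.74*q^2 + 2.14*q - 1.49)^2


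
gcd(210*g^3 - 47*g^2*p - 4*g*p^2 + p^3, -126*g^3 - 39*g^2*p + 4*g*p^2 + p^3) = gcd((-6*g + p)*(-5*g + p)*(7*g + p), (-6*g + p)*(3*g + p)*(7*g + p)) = -42*g^2 + g*p + p^2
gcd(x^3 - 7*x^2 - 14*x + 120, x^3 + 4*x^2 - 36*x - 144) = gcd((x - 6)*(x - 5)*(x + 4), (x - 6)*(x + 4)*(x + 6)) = x^2 - 2*x - 24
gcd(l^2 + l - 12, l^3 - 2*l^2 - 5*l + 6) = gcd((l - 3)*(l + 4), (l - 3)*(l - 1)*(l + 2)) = l - 3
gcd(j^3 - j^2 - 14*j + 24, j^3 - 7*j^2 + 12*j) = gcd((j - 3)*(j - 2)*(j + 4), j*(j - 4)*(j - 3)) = j - 3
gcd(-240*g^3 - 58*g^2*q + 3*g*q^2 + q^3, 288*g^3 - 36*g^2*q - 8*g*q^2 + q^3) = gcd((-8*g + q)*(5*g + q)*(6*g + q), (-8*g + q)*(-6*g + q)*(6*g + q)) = -48*g^2 - 2*g*q + q^2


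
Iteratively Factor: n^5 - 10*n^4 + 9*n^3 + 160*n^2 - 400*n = (n + 4)*(n^4 - 14*n^3 + 65*n^2 - 100*n) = n*(n + 4)*(n^3 - 14*n^2 + 65*n - 100) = n*(n - 5)*(n + 4)*(n^2 - 9*n + 20) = n*(n - 5)*(n - 4)*(n + 4)*(n - 5)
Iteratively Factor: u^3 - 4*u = (u - 2)*(u^2 + 2*u) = u*(u - 2)*(u + 2)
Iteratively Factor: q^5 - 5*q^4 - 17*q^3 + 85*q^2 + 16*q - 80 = (q - 4)*(q^4 - q^3 - 21*q^2 + q + 20) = (q - 5)*(q - 4)*(q^3 + 4*q^2 - q - 4) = (q - 5)*(q - 4)*(q + 1)*(q^2 + 3*q - 4) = (q - 5)*(q - 4)*(q - 1)*(q + 1)*(q + 4)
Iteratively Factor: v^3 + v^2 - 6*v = (v + 3)*(v^2 - 2*v) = v*(v + 3)*(v - 2)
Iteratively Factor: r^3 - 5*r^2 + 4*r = (r)*(r^2 - 5*r + 4) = r*(r - 4)*(r - 1)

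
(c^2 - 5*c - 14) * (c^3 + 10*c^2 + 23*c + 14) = c^5 + 5*c^4 - 41*c^3 - 241*c^2 - 392*c - 196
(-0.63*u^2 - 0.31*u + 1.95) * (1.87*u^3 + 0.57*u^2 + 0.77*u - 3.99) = -1.1781*u^5 - 0.9388*u^4 + 2.9847*u^3 + 3.3865*u^2 + 2.7384*u - 7.7805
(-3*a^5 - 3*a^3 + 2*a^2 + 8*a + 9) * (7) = -21*a^5 - 21*a^3 + 14*a^2 + 56*a + 63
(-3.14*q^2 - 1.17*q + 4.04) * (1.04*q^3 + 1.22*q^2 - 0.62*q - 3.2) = -3.2656*q^5 - 5.0476*q^4 + 4.721*q^3 + 15.7022*q^2 + 1.2392*q - 12.928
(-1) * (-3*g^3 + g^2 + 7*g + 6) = 3*g^3 - g^2 - 7*g - 6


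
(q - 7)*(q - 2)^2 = q^3 - 11*q^2 + 32*q - 28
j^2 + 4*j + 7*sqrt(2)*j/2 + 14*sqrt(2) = (j + 4)*(j + 7*sqrt(2)/2)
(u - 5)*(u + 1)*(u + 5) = u^3 + u^2 - 25*u - 25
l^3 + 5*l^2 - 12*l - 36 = (l - 3)*(l + 2)*(l + 6)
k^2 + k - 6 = (k - 2)*(k + 3)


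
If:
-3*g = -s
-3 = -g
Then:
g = 3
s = 9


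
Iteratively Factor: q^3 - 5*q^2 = (q)*(q^2 - 5*q) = q*(q - 5)*(q)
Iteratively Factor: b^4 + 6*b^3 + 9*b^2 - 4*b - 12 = (b + 2)*(b^3 + 4*b^2 + b - 6) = (b + 2)^2*(b^2 + 2*b - 3) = (b - 1)*(b + 2)^2*(b + 3)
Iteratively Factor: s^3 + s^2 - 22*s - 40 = (s + 2)*(s^2 - s - 20) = (s + 2)*(s + 4)*(s - 5)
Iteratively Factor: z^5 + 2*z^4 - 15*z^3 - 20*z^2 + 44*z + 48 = (z + 4)*(z^4 - 2*z^3 - 7*z^2 + 8*z + 12) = (z - 3)*(z + 4)*(z^3 + z^2 - 4*z - 4) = (z - 3)*(z - 2)*(z + 4)*(z^2 + 3*z + 2) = (z - 3)*(z - 2)*(z + 1)*(z + 4)*(z + 2)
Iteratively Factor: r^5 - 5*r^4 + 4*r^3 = (r)*(r^4 - 5*r^3 + 4*r^2) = r*(r - 4)*(r^3 - r^2) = r*(r - 4)*(r - 1)*(r^2) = r^2*(r - 4)*(r - 1)*(r)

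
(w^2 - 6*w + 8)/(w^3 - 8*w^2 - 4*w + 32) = (w - 4)/(w^2 - 6*w - 16)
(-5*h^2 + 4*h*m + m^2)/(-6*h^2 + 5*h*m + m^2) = (5*h + m)/(6*h + m)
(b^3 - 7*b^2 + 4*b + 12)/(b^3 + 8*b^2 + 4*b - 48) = (b^2 - 5*b - 6)/(b^2 + 10*b + 24)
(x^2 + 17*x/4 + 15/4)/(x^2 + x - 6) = (x + 5/4)/(x - 2)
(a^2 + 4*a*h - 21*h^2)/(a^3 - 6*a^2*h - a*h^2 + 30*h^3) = (a + 7*h)/(a^2 - 3*a*h - 10*h^2)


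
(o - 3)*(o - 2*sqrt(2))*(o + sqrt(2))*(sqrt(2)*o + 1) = sqrt(2)*o^4 - 3*sqrt(2)*o^3 - o^3 - 5*sqrt(2)*o^2 + 3*o^2 - 4*o + 15*sqrt(2)*o + 12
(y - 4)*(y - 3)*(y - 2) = y^3 - 9*y^2 + 26*y - 24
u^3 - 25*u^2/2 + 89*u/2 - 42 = (u - 7)*(u - 4)*(u - 3/2)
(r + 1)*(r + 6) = r^2 + 7*r + 6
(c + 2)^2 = c^2 + 4*c + 4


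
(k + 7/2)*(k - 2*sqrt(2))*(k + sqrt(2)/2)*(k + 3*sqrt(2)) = k^4 + 3*sqrt(2)*k^3/2 + 7*k^3/2 - 11*k^2 + 21*sqrt(2)*k^2/4 - 77*k/2 - 6*sqrt(2)*k - 21*sqrt(2)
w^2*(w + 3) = w^3 + 3*w^2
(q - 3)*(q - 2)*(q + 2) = q^3 - 3*q^2 - 4*q + 12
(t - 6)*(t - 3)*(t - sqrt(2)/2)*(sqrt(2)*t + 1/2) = sqrt(2)*t^4 - 9*sqrt(2)*t^3 - t^3/2 + 9*t^2/2 + 71*sqrt(2)*t^2/4 - 9*t + 9*sqrt(2)*t/4 - 9*sqrt(2)/2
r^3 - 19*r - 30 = (r - 5)*(r + 2)*(r + 3)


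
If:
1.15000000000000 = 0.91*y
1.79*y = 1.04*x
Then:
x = 2.18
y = 1.26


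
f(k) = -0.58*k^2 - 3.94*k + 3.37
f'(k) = -1.16*k - 3.94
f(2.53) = -10.31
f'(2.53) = -6.87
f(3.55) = -17.93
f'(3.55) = -8.06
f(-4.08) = 9.79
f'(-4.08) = 0.79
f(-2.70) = 9.78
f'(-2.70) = -0.81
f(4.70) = -27.96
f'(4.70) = -9.39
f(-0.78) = 6.09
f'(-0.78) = -3.04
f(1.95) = -6.52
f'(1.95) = -6.20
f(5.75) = -38.46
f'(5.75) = -10.61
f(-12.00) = -32.87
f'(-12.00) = 9.98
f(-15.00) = -68.03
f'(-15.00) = 13.46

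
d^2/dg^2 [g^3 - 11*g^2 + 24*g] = 6*g - 22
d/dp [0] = 0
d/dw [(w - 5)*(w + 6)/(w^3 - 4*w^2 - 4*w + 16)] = (-w^4 - 2*w^3 + 90*w^2 - 208*w - 104)/(w^6 - 8*w^5 + 8*w^4 + 64*w^3 - 112*w^2 - 128*w + 256)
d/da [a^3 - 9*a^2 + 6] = 3*a*(a - 6)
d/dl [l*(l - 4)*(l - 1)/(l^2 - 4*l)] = 1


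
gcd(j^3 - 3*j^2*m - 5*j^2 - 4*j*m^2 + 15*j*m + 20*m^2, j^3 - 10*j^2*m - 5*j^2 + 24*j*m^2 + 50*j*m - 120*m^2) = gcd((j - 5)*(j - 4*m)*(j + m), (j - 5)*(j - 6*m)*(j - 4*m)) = j^2 - 4*j*m - 5*j + 20*m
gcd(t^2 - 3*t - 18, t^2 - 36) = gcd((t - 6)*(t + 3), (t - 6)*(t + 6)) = t - 6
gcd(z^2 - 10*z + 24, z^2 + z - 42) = z - 6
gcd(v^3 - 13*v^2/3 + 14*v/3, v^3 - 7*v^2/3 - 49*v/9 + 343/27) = v - 7/3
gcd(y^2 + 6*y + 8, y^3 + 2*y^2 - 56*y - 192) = y + 4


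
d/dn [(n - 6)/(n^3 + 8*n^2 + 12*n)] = (n*(n^2 + 8*n + 12) - (n - 6)*(3*n^2 + 16*n + 12))/(n^2*(n^2 + 8*n + 12)^2)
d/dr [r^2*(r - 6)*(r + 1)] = r*(4*r^2 - 15*r - 12)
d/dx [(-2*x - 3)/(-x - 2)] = (x + 2)^(-2)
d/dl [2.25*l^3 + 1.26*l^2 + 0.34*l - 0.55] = 6.75*l^2 + 2.52*l + 0.34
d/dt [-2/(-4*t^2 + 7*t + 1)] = 2*(7 - 8*t)/(-4*t^2 + 7*t + 1)^2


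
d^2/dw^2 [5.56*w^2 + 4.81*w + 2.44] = 11.1200000000000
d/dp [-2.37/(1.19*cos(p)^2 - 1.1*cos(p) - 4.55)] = (2.607 - 5.6406*cos(p))*sin(p)/(-1.19*cos(p)^2 + 1.1*cos(p) + 4.55)^2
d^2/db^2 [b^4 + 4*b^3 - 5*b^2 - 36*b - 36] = 12*b^2 + 24*b - 10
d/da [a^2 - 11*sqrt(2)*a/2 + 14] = 2*a - 11*sqrt(2)/2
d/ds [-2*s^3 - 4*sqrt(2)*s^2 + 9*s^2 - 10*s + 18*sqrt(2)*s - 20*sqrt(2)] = -6*s^2 - 8*sqrt(2)*s + 18*s - 10 + 18*sqrt(2)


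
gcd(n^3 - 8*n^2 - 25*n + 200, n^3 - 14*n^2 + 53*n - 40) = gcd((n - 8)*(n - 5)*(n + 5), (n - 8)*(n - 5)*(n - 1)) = n^2 - 13*n + 40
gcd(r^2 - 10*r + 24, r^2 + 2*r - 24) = r - 4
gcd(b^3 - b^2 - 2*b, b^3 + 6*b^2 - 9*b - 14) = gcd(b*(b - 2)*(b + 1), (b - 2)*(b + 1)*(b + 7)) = b^2 - b - 2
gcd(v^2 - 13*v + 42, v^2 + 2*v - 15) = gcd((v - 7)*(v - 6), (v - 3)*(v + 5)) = 1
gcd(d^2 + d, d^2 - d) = d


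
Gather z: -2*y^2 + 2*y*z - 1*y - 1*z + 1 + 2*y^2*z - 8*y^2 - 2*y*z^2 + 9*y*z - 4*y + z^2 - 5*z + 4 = -10*y^2 - 5*y + z^2*(1 - 2*y) + z*(2*y^2 + 11*y - 6) + 5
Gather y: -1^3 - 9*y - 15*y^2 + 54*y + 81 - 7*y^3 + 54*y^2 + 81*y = -7*y^3 + 39*y^2 + 126*y + 80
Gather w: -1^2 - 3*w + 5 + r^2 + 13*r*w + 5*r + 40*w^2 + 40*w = r^2 + 5*r + 40*w^2 + w*(13*r + 37) + 4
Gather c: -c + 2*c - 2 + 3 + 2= c + 3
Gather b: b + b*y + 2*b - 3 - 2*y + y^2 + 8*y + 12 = b*(y + 3) + y^2 + 6*y + 9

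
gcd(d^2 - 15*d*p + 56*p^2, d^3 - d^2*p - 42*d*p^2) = -d + 7*p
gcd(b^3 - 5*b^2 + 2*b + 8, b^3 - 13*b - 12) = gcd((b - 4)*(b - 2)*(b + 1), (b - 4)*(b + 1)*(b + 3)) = b^2 - 3*b - 4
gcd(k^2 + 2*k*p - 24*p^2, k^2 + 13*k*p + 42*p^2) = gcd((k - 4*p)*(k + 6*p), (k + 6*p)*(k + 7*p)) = k + 6*p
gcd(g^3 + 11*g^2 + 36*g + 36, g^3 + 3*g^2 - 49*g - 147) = g + 3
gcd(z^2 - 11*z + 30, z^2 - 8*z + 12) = z - 6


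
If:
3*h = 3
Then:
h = 1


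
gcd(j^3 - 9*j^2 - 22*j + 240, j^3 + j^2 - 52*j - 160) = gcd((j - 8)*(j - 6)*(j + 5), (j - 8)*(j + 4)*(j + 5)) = j^2 - 3*j - 40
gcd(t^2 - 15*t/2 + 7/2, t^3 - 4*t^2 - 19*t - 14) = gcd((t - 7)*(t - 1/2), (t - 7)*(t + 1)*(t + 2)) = t - 7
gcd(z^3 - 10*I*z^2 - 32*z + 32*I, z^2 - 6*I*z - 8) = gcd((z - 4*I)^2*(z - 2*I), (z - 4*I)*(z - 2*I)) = z^2 - 6*I*z - 8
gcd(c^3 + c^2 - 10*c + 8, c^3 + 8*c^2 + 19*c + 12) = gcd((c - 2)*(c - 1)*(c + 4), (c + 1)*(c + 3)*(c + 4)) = c + 4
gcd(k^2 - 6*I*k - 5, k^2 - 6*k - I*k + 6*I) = k - I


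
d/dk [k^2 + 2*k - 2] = 2*k + 2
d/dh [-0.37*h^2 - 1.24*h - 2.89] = -0.74*h - 1.24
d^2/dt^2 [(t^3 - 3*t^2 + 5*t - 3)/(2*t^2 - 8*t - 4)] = (11*t^3 - 3*t^2 + 78*t - 106)/(t^6 - 12*t^5 + 42*t^4 - 16*t^3 - 84*t^2 - 48*t - 8)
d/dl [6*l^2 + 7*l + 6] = 12*l + 7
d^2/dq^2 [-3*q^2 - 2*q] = -6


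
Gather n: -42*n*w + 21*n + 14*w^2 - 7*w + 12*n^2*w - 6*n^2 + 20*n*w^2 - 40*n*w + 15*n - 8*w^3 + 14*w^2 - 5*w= n^2*(12*w - 6) + n*(20*w^2 - 82*w + 36) - 8*w^3 + 28*w^2 - 12*w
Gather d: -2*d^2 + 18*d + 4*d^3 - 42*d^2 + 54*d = 4*d^3 - 44*d^2 + 72*d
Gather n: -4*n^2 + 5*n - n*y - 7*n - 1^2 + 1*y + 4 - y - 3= -4*n^2 + n*(-y - 2)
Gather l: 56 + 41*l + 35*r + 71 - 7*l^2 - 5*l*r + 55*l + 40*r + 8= -7*l^2 + l*(96 - 5*r) + 75*r + 135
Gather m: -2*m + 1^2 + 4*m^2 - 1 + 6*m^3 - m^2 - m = 6*m^3 + 3*m^2 - 3*m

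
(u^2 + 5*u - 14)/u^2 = 1 + 5/u - 14/u^2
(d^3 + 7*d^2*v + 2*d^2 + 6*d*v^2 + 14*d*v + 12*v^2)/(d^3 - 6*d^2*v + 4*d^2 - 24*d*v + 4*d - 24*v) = (-d^2 - 7*d*v - 6*v^2)/(-d^2 + 6*d*v - 2*d + 12*v)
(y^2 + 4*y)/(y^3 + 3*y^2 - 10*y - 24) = y/(y^2 - y - 6)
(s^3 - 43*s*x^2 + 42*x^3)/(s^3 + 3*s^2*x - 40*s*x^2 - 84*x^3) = (s - x)/(s + 2*x)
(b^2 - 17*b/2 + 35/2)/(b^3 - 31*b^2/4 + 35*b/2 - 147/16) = 8*(b - 5)/(8*b^2 - 34*b + 21)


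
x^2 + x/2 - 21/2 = (x - 3)*(x + 7/2)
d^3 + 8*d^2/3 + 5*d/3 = d*(d + 1)*(d + 5/3)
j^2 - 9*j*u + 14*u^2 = (j - 7*u)*(j - 2*u)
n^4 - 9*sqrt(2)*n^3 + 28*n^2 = n^2*(n - 7*sqrt(2))*(n - 2*sqrt(2))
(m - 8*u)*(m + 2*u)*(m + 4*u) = m^3 - 2*m^2*u - 40*m*u^2 - 64*u^3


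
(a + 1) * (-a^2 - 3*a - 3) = -a^3 - 4*a^2 - 6*a - 3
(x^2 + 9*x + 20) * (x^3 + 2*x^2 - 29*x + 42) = x^5 + 11*x^4 + 9*x^3 - 179*x^2 - 202*x + 840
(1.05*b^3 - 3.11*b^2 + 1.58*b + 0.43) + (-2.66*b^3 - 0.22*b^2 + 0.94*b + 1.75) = -1.61*b^3 - 3.33*b^2 + 2.52*b + 2.18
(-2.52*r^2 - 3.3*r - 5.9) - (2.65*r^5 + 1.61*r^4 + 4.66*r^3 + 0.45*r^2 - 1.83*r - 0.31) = -2.65*r^5 - 1.61*r^4 - 4.66*r^3 - 2.97*r^2 - 1.47*r - 5.59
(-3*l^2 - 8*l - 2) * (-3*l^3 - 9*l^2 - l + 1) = 9*l^5 + 51*l^4 + 81*l^3 + 23*l^2 - 6*l - 2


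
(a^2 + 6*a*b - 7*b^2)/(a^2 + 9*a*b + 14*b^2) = (a - b)/(a + 2*b)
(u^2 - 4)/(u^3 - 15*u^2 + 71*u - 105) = (u^2 - 4)/(u^3 - 15*u^2 + 71*u - 105)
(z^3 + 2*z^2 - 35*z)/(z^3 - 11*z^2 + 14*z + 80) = z*(z + 7)/(z^2 - 6*z - 16)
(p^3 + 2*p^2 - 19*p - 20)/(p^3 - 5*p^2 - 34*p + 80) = (p^2 - 3*p - 4)/(p^2 - 10*p + 16)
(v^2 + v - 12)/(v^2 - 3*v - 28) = (v - 3)/(v - 7)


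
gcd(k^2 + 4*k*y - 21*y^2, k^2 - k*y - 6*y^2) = -k + 3*y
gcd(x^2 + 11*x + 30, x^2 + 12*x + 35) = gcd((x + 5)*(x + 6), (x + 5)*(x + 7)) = x + 5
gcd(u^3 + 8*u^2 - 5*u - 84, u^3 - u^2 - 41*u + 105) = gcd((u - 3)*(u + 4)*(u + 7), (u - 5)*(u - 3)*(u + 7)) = u^2 + 4*u - 21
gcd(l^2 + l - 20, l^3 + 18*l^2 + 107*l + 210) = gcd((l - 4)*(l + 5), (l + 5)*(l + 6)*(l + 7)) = l + 5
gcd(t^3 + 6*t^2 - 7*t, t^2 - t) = t^2 - t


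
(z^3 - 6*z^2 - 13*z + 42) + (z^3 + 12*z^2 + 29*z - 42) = 2*z^3 + 6*z^2 + 16*z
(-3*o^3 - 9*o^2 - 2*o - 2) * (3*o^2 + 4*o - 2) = -9*o^5 - 39*o^4 - 36*o^3 + 4*o^2 - 4*o + 4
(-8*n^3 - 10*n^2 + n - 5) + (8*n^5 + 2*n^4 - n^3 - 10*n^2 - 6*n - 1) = 8*n^5 + 2*n^4 - 9*n^3 - 20*n^2 - 5*n - 6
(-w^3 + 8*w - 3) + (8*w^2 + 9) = -w^3 + 8*w^2 + 8*w + 6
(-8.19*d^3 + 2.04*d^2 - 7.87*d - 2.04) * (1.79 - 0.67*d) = 5.4873*d^4 - 16.0269*d^3 + 8.9245*d^2 - 12.7205*d - 3.6516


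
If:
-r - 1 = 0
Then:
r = -1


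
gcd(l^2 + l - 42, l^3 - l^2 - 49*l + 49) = l + 7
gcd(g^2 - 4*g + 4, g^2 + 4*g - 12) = g - 2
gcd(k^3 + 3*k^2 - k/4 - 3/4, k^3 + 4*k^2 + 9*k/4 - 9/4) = k^2 + 5*k/2 - 3/2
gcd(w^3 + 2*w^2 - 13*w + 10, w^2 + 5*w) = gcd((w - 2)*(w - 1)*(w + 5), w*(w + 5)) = w + 5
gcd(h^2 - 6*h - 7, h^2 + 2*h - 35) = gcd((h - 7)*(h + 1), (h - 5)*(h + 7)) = 1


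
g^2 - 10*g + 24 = (g - 6)*(g - 4)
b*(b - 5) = b^2 - 5*b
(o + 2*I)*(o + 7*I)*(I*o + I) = I*o^3 - 9*o^2 + I*o^2 - 9*o - 14*I*o - 14*I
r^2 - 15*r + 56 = (r - 8)*(r - 7)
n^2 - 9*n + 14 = (n - 7)*(n - 2)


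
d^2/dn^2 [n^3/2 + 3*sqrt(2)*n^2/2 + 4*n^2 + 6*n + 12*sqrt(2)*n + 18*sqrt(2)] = 3*n + 3*sqrt(2) + 8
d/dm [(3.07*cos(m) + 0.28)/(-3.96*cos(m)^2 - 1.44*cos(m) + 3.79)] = (12.1572*sin(m)^2 - 2.2176*cos(m) - 24.1957)*sin(m)/(3.96*cos(m)^2 + 1.44*cos(m) - 3.79)^2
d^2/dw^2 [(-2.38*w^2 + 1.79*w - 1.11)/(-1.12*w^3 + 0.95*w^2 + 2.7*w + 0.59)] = (5.970944*w^6 - 13.472256*w^5 + 71.318688*w^4 - 23.145054*w^3 - 36.327114*w^2 + 27.503598*w + 22.299386)/(1.404928*w^9 - 3.57504*w^8 - 7.12824*w^7 + 14.159137*w^6 + 20.95071*w^5 - 11.668965*w^4 - 27.593484*w^3 - 13.895385*w^2 - 2.81961*w - 0.205379)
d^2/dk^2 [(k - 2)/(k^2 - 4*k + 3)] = 2*(3*(2 - k)*(k^2 - 4*k + 3) + 4*(k - 2)^3)/(k^2 - 4*k + 3)^3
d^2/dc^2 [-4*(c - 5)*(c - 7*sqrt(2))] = -8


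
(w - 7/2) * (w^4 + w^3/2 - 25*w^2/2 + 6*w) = w^5 - 3*w^4 - 57*w^3/4 + 199*w^2/4 - 21*w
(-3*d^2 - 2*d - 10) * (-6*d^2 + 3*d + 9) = 18*d^4 + 3*d^3 + 27*d^2 - 48*d - 90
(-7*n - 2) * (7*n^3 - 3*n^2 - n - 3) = -49*n^4 + 7*n^3 + 13*n^2 + 23*n + 6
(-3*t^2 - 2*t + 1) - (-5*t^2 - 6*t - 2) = 2*t^2 + 4*t + 3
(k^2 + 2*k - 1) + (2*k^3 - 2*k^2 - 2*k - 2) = 2*k^3 - k^2 - 3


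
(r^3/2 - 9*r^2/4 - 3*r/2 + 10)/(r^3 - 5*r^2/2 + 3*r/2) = (r^3 - 9*r^2/2 - 3*r + 20)/(r*(2*r^2 - 5*r + 3))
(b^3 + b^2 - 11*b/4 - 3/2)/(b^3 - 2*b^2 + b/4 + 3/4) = (b + 2)/(b - 1)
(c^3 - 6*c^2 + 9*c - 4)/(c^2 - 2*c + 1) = c - 4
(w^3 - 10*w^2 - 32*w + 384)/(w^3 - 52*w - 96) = (w - 8)/(w + 2)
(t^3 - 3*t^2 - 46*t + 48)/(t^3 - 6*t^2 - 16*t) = (t^2 + 5*t - 6)/(t*(t + 2))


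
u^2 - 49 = (u - 7)*(u + 7)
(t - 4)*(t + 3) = t^2 - t - 12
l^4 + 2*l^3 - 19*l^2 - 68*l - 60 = (l - 5)*(l + 2)^2*(l + 3)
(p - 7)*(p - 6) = p^2 - 13*p + 42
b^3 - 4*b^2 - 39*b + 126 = (b - 7)*(b - 3)*(b + 6)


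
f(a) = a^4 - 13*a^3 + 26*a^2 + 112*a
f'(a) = 4*a^3 - 39*a^2 + 52*a + 112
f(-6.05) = 4492.59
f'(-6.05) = -2515.88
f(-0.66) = -58.67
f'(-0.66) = 59.54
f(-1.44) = -64.25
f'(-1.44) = -55.69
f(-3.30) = 499.31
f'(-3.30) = -628.06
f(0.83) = 103.91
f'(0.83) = 130.58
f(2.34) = 267.86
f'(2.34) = 71.38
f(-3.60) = 708.25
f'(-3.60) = -767.26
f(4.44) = 260.59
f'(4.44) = -75.84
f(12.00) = 3360.00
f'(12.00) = 2032.00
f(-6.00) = 4368.00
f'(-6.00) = -2468.00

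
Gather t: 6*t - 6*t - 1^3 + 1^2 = 0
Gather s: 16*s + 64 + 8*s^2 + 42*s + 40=8*s^2 + 58*s + 104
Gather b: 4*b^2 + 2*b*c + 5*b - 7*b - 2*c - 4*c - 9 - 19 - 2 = 4*b^2 + b*(2*c - 2) - 6*c - 30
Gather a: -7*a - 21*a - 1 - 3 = -28*a - 4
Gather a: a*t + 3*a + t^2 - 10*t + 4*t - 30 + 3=a*(t + 3) + t^2 - 6*t - 27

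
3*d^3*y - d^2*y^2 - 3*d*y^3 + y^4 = y*(-3*d + y)*(-d + y)*(d + y)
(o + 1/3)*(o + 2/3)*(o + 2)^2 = o^4 + 5*o^3 + 74*o^2/9 + 44*o/9 + 8/9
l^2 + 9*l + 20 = (l + 4)*(l + 5)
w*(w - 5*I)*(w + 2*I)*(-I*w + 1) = -I*w^4 - 2*w^3 - 13*I*w^2 + 10*w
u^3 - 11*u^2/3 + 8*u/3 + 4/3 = (u - 2)^2*(u + 1/3)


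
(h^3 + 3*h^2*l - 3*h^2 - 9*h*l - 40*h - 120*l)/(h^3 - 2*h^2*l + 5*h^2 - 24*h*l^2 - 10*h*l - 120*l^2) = (h^2 + 3*h*l - 8*h - 24*l)/(h^2 - 2*h*l - 24*l^2)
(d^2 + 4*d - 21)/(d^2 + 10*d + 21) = (d - 3)/(d + 3)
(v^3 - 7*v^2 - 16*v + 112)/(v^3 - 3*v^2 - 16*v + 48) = (v - 7)/(v - 3)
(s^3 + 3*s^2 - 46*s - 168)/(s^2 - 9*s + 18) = (s^3 + 3*s^2 - 46*s - 168)/(s^2 - 9*s + 18)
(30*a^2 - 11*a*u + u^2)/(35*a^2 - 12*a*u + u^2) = (-6*a + u)/(-7*a + u)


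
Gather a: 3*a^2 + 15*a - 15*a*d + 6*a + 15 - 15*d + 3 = 3*a^2 + a*(21 - 15*d) - 15*d + 18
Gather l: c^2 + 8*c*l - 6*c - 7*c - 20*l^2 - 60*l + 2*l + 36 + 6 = c^2 - 13*c - 20*l^2 + l*(8*c - 58) + 42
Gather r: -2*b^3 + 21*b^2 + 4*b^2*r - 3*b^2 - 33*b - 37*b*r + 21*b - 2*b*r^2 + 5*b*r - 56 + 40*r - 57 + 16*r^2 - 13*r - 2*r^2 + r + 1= -2*b^3 + 18*b^2 - 12*b + r^2*(14 - 2*b) + r*(4*b^2 - 32*b + 28) - 112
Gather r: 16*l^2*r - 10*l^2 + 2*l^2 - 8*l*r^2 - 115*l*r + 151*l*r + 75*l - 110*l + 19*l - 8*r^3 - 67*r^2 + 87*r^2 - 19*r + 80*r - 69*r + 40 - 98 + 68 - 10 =-8*l^2 - 16*l - 8*r^3 + r^2*(20 - 8*l) + r*(16*l^2 + 36*l - 8)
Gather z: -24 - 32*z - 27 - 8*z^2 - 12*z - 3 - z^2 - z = -9*z^2 - 45*z - 54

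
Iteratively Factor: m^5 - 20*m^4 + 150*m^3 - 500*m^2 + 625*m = (m - 5)*(m^4 - 15*m^3 + 75*m^2 - 125*m) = m*(m - 5)*(m^3 - 15*m^2 + 75*m - 125) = m*(m - 5)^2*(m^2 - 10*m + 25) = m*(m - 5)^3*(m - 5)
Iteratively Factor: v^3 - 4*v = (v)*(v^2 - 4) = v*(v + 2)*(v - 2)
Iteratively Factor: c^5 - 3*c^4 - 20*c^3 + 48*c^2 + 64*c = (c)*(c^4 - 3*c^3 - 20*c^2 + 48*c + 64) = c*(c + 1)*(c^3 - 4*c^2 - 16*c + 64) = c*(c - 4)*(c + 1)*(c^2 - 16) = c*(c - 4)^2*(c + 1)*(c + 4)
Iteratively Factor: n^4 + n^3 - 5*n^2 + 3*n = (n)*(n^3 + n^2 - 5*n + 3) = n*(n + 3)*(n^2 - 2*n + 1) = n*(n - 1)*(n + 3)*(n - 1)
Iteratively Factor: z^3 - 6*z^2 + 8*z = (z - 4)*(z^2 - 2*z) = z*(z - 4)*(z - 2)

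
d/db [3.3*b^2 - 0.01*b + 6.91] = 6.6*b - 0.01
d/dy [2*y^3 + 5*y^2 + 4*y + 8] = 6*y^2 + 10*y + 4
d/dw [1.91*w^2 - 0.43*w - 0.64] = 3.82*w - 0.43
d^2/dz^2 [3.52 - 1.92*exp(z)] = -1.92*exp(z)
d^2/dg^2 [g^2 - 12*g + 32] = 2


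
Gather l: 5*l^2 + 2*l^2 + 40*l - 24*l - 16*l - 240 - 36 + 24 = 7*l^2 - 252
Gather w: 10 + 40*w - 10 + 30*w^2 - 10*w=30*w^2 + 30*w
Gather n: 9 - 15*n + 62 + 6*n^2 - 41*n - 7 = 6*n^2 - 56*n + 64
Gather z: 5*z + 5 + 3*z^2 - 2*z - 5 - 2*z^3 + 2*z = -2*z^3 + 3*z^2 + 5*z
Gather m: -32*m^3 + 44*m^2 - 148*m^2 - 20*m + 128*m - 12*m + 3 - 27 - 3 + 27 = -32*m^3 - 104*m^2 + 96*m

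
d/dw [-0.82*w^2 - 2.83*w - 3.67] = -1.64*w - 2.83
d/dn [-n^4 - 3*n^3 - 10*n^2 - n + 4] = -4*n^3 - 9*n^2 - 20*n - 1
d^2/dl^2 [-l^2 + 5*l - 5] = -2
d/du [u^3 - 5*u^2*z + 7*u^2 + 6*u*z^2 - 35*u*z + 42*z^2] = 3*u^2 - 10*u*z + 14*u + 6*z^2 - 35*z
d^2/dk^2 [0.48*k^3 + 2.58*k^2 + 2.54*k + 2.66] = 2.88*k + 5.16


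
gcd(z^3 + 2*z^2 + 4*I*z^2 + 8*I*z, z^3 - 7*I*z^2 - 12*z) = z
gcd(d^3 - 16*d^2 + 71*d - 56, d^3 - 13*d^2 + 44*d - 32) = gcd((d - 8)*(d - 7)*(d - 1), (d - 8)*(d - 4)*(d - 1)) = d^2 - 9*d + 8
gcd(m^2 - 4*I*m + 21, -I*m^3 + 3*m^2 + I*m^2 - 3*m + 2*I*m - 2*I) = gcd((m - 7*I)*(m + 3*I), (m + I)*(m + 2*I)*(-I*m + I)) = 1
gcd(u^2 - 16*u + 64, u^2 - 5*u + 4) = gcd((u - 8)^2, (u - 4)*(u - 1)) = 1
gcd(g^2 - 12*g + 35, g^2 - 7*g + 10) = g - 5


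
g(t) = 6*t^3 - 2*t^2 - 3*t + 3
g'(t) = 18*t^2 - 4*t - 3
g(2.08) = 42.10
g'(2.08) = 66.56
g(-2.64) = -113.42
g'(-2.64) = 133.01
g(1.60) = 17.66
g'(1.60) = 36.68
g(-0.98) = -1.63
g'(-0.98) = 18.21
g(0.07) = 2.78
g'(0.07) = -3.19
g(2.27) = 56.07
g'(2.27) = 80.67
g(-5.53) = -1056.25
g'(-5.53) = 569.58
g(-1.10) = -4.11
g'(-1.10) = 23.18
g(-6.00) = -1347.00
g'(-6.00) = 669.00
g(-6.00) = -1347.00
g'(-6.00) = 669.00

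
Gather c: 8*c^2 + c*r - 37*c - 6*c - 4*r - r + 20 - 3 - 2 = 8*c^2 + c*(r - 43) - 5*r + 15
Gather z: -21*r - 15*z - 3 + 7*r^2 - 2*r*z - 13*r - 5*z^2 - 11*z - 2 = 7*r^2 - 34*r - 5*z^2 + z*(-2*r - 26) - 5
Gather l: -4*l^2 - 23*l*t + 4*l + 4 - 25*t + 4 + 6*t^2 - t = -4*l^2 + l*(4 - 23*t) + 6*t^2 - 26*t + 8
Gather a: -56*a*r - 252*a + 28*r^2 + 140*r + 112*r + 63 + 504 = a*(-56*r - 252) + 28*r^2 + 252*r + 567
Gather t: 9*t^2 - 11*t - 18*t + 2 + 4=9*t^2 - 29*t + 6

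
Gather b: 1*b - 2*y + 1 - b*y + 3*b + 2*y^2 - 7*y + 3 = b*(4 - y) + 2*y^2 - 9*y + 4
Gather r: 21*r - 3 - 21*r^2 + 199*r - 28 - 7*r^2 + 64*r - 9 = -28*r^2 + 284*r - 40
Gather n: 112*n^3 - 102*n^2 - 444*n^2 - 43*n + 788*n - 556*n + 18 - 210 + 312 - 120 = 112*n^3 - 546*n^2 + 189*n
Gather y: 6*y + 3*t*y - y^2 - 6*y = 3*t*y - y^2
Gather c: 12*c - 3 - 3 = 12*c - 6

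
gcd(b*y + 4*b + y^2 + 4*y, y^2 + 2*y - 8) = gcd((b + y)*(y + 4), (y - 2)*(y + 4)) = y + 4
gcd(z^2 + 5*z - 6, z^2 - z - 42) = z + 6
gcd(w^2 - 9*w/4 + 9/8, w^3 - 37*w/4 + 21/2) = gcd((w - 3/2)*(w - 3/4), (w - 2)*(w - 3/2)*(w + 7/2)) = w - 3/2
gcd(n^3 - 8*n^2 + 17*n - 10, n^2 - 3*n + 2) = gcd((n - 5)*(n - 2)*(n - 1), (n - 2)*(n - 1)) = n^2 - 3*n + 2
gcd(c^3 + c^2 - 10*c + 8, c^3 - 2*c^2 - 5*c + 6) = c - 1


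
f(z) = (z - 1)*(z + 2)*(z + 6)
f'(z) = (z - 1)*(z + 2) + (z - 1)*(z + 6) + (z + 2)*(z + 6) = 3*z^2 + 14*z + 4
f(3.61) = 140.71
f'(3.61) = 93.64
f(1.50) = 13.12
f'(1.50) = 31.75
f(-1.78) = -2.58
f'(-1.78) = -11.41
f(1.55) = 14.74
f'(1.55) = 32.91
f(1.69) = 19.58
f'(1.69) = 36.23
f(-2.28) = 3.42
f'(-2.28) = -12.32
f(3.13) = 99.76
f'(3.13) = 77.21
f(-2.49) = 6.00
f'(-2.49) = -12.26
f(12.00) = 2772.00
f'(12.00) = 604.00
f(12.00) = 2772.00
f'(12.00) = 604.00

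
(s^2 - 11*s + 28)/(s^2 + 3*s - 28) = (s - 7)/(s + 7)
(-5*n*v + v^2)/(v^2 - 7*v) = (-5*n + v)/(v - 7)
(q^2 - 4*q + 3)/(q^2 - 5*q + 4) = (q - 3)/(q - 4)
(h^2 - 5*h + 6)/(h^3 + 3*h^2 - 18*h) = (h - 2)/(h*(h + 6))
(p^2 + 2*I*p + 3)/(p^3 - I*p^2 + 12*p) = (p - I)/(p*(p - 4*I))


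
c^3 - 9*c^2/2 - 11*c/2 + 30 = (c - 4)*(c - 3)*(c + 5/2)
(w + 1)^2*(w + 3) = w^3 + 5*w^2 + 7*w + 3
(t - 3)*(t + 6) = t^2 + 3*t - 18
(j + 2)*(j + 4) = j^2 + 6*j + 8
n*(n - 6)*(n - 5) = n^3 - 11*n^2 + 30*n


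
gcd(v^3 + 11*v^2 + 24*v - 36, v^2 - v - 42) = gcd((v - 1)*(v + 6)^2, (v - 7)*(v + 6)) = v + 6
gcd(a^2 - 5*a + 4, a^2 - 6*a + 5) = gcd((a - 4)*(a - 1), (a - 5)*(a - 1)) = a - 1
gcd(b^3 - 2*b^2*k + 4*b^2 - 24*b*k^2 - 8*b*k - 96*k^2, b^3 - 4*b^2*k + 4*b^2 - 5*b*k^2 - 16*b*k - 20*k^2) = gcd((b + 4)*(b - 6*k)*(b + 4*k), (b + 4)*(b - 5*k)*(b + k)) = b + 4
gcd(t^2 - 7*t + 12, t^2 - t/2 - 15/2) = t - 3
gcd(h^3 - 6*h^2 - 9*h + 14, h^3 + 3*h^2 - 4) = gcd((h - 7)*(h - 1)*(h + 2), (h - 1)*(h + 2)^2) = h^2 + h - 2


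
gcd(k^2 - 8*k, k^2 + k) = k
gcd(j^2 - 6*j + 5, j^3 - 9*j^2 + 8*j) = j - 1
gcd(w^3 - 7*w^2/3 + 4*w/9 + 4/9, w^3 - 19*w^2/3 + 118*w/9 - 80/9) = w - 2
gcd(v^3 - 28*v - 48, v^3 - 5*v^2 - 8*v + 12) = v^2 - 4*v - 12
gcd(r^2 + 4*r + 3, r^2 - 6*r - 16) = 1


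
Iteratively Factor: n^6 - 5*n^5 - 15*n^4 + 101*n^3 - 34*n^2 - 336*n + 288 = (n - 4)*(n^5 - n^4 - 19*n^3 + 25*n^2 + 66*n - 72) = (n - 4)*(n - 3)*(n^4 + 2*n^3 - 13*n^2 - 14*n + 24) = (n - 4)*(n - 3)*(n - 1)*(n^3 + 3*n^2 - 10*n - 24) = (n - 4)*(n - 3)^2*(n - 1)*(n^2 + 6*n + 8) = (n - 4)*(n - 3)^2*(n - 1)*(n + 4)*(n + 2)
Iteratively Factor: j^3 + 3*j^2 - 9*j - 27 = (j - 3)*(j^2 + 6*j + 9) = (j - 3)*(j + 3)*(j + 3)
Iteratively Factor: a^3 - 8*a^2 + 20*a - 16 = (a - 2)*(a^2 - 6*a + 8) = (a - 4)*(a - 2)*(a - 2)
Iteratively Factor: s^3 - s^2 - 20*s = (s - 5)*(s^2 + 4*s) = s*(s - 5)*(s + 4)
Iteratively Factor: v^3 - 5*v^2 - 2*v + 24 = (v + 2)*(v^2 - 7*v + 12) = (v - 3)*(v + 2)*(v - 4)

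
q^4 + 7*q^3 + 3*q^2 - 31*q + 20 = (q - 1)^2*(q + 4)*(q + 5)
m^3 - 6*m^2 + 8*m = m*(m - 4)*(m - 2)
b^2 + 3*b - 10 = (b - 2)*(b + 5)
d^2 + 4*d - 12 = (d - 2)*(d + 6)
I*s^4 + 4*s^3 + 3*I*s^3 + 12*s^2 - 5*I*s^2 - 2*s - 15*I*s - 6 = (s + 3)*(s - 2*I)*(s - I)*(I*s + 1)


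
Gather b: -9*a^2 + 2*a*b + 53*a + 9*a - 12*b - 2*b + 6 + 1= -9*a^2 + 62*a + b*(2*a - 14) + 7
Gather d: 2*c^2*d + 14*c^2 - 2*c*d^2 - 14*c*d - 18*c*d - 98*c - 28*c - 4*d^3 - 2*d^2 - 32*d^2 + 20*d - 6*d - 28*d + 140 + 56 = 14*c^2 - 126*c - 4*d^3 + d^2*(-2*c - 34) + d*(2*c^2 - 32*c - 14) + 196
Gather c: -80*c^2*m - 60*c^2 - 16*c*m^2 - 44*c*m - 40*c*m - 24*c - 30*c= c^2*(-80*m - 60) + c*(-16*m^2 - 84*m - 54)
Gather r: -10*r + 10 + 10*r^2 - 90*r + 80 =10*r^2 - 100*r + 90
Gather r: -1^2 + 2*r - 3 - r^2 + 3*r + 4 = -r^2 + 5*r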